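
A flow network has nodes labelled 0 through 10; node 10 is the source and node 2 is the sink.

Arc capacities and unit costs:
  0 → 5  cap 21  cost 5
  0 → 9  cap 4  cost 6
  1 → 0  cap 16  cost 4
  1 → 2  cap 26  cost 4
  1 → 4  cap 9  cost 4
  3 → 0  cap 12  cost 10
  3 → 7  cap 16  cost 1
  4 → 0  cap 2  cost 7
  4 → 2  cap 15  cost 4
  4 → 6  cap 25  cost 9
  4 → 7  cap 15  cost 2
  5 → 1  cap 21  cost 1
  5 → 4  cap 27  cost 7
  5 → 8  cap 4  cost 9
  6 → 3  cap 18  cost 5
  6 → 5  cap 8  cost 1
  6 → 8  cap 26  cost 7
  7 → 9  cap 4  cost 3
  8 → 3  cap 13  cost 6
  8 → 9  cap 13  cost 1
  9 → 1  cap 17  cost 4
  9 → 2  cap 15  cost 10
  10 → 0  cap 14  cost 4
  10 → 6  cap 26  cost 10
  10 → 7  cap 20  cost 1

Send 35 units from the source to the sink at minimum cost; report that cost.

Minimum cost for 35 units: 628

shortest-cost path #1: 10→7→9→1→2 push 4 @ unit cost 12 (adds 48)
shortest-cost path #2: 10→0→5→1→2 push 14 @ unit cost 14 (adds 196)
shortest-cost path #3: 10→6→5→1→2 push 7 @ unit cost 16 (adds 112)
shortest-cost path #4: 10→6→5→0→9→1→2 push 1 @ unit cost 20 (adds 20)
shortest-cost path #5: 10→6→8→9→2 push 9 @ unit cost 28 (adds 252)
total cost = 628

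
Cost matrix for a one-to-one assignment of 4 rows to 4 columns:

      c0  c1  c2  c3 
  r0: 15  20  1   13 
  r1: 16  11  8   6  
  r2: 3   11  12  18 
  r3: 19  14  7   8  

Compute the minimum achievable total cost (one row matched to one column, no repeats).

optimal assignment: row0→col2 (cost 1), row1→col1 (cost 11), row2→col0 (cost 3), row3→col3 (cost 8)
total = 1 + 11 + 3 + 8 = 23

Minimum assignment cost: 23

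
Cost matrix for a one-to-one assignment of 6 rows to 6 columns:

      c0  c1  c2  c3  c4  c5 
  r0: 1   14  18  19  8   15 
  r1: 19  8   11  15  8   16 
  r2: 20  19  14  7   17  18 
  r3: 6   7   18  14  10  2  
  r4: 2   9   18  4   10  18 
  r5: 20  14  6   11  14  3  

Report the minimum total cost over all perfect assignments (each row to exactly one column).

one of 2 optimal assignments: row0→col0 (cost 1), row1→col4 (cost 8), row2→col3 (cost 7), row3→col5 (cost 2), row4→col1 (cost 9), row5→col2 (cost 6)
total = 1 + 8 + 7 + 2 + 9 + 6 = 33

Minimum assignment cost: 33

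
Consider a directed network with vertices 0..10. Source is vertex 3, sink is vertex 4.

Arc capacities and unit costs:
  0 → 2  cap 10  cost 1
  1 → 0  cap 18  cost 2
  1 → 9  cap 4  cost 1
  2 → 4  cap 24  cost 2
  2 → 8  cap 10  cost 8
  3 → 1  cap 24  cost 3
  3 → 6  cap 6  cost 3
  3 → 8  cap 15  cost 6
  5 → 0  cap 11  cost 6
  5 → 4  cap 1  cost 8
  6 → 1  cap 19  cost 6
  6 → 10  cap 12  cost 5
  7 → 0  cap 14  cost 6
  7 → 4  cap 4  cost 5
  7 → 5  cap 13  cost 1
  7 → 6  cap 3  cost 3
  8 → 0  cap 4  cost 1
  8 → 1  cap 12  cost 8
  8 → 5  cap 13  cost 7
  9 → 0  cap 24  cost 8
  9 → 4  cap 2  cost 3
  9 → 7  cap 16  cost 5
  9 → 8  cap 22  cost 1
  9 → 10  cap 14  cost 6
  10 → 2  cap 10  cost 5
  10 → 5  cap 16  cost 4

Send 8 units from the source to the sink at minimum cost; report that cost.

Minimum cost for 8 units: 62

shortest-cost path #1: 3→1→9→4 push 2 @ unit cost 7 (adds 14)
shortest-cost path #2: 3→1→0→2→4 push 6 @ unit cost 8 (adds 48)
total cost = 62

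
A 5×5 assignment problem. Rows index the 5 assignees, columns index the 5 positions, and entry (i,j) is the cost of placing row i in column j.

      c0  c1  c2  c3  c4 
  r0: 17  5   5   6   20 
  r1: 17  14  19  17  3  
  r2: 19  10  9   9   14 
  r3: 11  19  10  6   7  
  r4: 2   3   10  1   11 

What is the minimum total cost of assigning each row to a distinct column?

optimal assignment: row0→col1 (cost 5), row1→col4 (cost 3), row2→col2 (cost 9), row3→col3 (cost 6), row4→col0 (cost 2)
total = 5 + 3 + 9 + 6 + 2 = 25

Minimum assignment cost: 25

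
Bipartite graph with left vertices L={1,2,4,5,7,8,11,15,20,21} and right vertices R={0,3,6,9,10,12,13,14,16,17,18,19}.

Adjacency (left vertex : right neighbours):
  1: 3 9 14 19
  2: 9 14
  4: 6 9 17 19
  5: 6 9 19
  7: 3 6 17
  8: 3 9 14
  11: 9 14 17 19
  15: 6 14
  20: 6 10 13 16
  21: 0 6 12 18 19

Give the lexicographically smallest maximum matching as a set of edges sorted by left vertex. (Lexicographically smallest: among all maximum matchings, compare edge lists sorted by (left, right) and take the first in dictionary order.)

|M| = 8 (so the lex-smallest maximum matching has 8 edges)
process left vertices in ascending order; for each, take the smallest-labelled available neighbour that still permits 8 edges overall, or leave it unmatched if none does
lex-smallest matching: {1-3, 2-9, 4-6, 5-19, 7-17, 8-14, 20-10, 21-0}

Lex-smallest maximum matching: {(1,3), (2,9), (4,6), (5,19), (7,17), (8,14), (20,10), (21,0)}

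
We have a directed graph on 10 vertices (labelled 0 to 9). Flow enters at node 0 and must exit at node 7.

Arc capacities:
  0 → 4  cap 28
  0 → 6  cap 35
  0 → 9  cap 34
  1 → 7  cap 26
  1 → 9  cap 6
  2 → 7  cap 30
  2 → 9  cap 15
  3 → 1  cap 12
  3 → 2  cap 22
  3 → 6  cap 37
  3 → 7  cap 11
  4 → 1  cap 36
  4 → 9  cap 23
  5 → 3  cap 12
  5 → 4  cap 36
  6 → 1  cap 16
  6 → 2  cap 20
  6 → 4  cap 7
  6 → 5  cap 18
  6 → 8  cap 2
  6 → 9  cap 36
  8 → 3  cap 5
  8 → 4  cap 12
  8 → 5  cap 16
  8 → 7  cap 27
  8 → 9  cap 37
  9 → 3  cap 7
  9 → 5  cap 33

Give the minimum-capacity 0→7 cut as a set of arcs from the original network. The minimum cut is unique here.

Min-cut arcs: {(1,7), (5,3), (6,2), (6,8), (9,3)} (total capacity 67)

augment #1: 0→4→1→7 push 26
augment #2: 0→6→2→7 push 20
augment #3: 0→6→8→7 push 2
augment #4: 0→9→3→7 push 7
augment #5: 0→6→5→3→7 push 4
augment #6: 0→6→5→3→2→7 push 8
max flow = 67; residual-reachable set from 0 gives S-side
cut edges (S→T): {(1,7), (5,3), (6,2), (6,8), (9,3)} total cap 67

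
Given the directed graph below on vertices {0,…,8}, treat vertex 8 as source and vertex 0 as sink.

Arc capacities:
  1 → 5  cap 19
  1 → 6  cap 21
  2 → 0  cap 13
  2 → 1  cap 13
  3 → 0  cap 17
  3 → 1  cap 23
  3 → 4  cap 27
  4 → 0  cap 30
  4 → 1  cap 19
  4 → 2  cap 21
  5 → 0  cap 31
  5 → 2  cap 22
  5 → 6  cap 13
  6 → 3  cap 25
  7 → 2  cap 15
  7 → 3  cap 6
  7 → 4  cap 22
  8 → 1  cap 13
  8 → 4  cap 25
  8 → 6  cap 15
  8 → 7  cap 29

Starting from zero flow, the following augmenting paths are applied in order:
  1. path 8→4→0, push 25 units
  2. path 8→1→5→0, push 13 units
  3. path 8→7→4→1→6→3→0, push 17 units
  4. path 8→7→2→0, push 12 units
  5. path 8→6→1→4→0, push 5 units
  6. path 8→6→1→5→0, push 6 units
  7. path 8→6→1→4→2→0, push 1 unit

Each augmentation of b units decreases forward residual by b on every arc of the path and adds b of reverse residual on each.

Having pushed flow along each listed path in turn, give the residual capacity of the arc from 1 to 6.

Residual capacity of (1,6): 16

after path 1 (8→4→0, push 25): res(1,6)=21
after path 2 (8→1→5→0, push 13): res(1,6)=21
after path 3 (8→7→4→1→6→3→0, push 17): res(1,6)=4
after path 4 (8→7→2→0, push 12): res(1,6)=4
after path 5 (8→6→1→4→0, push 5): res(1,6)=9
after path 6 (8→6→1→5→0, push 6): res(1,6)=15
after path 7 (8→6→1→4→2→0, push 1): res(1,6)=16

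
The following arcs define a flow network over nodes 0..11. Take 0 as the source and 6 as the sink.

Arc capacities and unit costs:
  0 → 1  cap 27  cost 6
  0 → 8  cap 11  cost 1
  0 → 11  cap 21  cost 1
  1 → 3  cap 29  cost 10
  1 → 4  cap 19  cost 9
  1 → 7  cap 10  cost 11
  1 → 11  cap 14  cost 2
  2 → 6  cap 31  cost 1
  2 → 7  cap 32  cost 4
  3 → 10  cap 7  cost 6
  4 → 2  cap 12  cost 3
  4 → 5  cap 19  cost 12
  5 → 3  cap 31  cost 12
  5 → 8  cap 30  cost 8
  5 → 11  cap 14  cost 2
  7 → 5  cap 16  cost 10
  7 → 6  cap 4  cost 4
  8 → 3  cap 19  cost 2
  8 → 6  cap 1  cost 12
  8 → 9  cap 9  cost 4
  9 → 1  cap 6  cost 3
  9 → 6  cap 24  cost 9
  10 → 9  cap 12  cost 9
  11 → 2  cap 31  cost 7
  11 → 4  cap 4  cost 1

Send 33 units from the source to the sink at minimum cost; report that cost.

shortest-cost path #1: 0→11→4→2→6 push 4 @ unit cost 6 (adds 24)
shortest-cost path #2: 0→11→2→6 push 17 @ unit cost 9 (adds 153)
shortest-cost path #3: 0→8→6 push 1 @ unit cost 13 (adds 13)
shortest-cost path #4: 0→8→9→6 push 9 @ unit cost 14 (adds 126)
shortest-cost path #5: 0→1→11→2→6 push 2 @ unit cost 16 (adds 32)
total cost = 348

Minimum cost for 33 units: 348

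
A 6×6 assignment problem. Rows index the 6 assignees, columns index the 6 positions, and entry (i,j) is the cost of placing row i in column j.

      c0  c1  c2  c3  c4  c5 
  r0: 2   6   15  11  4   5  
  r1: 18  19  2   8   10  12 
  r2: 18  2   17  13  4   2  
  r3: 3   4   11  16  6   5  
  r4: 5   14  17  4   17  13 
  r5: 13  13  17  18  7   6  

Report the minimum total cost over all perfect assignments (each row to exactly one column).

Minimum assignment cost: 21

one of 2 optimal assignments: row0→col0 (cost 2), row1→col2 (cost 2), row2→col5 (cost 2), row3→col1 (cost 4), row4→col3 (cost 4), row5→col4 (cost 7)
total = 2 + 2 + 2 + 4 + 4 + 7 = 21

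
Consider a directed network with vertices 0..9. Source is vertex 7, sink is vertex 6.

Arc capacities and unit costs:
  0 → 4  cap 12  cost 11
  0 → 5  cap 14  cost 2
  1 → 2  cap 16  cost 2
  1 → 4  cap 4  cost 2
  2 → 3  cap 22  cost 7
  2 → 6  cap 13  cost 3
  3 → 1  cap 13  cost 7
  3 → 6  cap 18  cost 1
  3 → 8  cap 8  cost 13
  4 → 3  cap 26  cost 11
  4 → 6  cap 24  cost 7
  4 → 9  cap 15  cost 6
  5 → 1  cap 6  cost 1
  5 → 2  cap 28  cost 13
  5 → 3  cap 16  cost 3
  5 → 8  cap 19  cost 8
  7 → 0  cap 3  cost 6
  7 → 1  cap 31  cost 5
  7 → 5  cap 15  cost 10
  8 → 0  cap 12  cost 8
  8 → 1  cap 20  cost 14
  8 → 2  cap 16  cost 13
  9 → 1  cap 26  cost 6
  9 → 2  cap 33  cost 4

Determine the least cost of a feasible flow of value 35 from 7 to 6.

Minimum cost for 35 units: 434

shortest-cost path #1: 7→1→2→6 push 13 @ unit cost 10 (adds 130)
shortest-cost path #2: 7→0→5→3→6 push 3 @ unit cost 12 (adds 36)
shortest-cost path #3: 7→1→4→6 push 4 @ unit cost 14 (adds 56)
shortest-cost path #4: 7→5→3→6 push 13 @ unit cost 14 (adds 182)
shortest-cost path #5: 7→1→2→3→6 push 2 @ unit cost 15 (adds 30)
total cost = 434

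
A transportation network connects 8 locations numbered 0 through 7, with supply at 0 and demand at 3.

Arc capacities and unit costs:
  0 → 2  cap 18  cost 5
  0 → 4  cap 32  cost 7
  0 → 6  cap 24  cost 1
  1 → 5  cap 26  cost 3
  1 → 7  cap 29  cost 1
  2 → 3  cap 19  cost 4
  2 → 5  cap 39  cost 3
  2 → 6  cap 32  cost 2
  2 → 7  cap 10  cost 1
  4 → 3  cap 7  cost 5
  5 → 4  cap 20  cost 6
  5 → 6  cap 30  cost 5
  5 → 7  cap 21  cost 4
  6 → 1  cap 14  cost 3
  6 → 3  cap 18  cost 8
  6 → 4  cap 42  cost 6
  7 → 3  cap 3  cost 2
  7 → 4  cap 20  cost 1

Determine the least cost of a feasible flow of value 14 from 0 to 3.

shortest-cost path #1: 0→6→1→7→3 push 3 @ unit cost 7 (adds 21)
shortest-cost path #2: 0→2→3 push 11 @ unit cost 9 (adds 99)
total cost = 120

Minimum cost for 14 units: 120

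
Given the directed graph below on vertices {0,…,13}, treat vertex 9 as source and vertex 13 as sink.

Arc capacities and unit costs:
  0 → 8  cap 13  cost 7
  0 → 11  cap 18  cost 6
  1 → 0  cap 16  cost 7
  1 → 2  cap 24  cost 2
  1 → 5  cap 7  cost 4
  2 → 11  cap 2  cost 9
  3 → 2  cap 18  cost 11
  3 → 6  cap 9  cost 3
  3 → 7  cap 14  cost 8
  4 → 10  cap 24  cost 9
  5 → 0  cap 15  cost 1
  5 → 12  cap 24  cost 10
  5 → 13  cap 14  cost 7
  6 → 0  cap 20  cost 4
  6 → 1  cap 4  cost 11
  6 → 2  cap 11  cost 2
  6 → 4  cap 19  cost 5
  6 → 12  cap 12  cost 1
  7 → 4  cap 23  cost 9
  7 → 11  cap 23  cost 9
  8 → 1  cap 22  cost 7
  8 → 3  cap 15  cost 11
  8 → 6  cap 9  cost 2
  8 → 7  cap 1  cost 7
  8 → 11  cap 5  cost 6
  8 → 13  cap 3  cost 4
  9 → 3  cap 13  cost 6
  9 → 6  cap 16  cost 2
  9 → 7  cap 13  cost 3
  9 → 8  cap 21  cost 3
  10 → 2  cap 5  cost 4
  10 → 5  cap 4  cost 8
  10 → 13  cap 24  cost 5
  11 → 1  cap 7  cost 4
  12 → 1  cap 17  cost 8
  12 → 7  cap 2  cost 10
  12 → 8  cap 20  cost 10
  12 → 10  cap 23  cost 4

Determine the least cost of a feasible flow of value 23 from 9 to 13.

Minimum cost for 23 units: 333

shortest-cost path #1: 9→8→13 push 3 @ unit cost 7 (adds 21)
shortest-cost path #2: 9→6→12→10→13 push 12 @ unit cost 12 (adds 144)
shortest-cost path #3: 9→8→1→5→13 push 7 @ unit cost 21 (adds 147)
shortest-cost path #4: 9→6→4→10→13 push 1 @ unit cost 21 (adds 21)
total cost = 333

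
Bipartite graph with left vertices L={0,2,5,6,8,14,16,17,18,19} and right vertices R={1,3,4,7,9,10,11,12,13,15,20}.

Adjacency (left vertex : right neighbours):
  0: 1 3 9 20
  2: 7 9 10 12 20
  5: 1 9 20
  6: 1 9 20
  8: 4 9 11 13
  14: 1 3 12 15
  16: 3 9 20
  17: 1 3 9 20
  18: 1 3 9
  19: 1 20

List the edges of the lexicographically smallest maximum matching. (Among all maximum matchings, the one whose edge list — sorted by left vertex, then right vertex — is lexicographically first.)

|M| = 7 (so the lex-smallest maximum matching has 7 edges)
process left vertices in ascending order; for each, take the smallest-labelled available neighbour that still permits 7 edges overall, or leave it unmatched if none does
lex-smallest matching: {0-1, 2-7, 5-9, 6-20, 8-4, 14-12, 16-3}

Lex-smallest maximum matching: {(0,1), (2,7), (5,9), (6,20), (8,4), (14,12), (16,3)}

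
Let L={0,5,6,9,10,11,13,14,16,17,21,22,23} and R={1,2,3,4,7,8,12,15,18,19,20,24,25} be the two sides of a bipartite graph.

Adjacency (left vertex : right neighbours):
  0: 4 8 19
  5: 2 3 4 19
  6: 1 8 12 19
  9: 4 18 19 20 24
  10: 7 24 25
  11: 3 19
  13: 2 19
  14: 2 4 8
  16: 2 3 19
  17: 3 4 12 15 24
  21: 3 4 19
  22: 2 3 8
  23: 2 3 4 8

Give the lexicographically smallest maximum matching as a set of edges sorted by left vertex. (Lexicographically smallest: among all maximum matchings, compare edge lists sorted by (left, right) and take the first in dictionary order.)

Lex-smallest maximum matching: {(0,4), (5,2), (6,1), (9,18), (10,7), (11,3), (13,19), (14,8), (17,12)}

|M| = 9 (so the lex-smallest maximum matching has 9 edges)
process left vertices in ascending order; for each, take the smallest-labelled available neighbour that still permits 9 edges overall, or leave it unmatched if none does
lex-smallest matching: {0-4, 5-2, 6-1, 9-18, 10-7, 11-3, 13-19, 14-8, 17-12}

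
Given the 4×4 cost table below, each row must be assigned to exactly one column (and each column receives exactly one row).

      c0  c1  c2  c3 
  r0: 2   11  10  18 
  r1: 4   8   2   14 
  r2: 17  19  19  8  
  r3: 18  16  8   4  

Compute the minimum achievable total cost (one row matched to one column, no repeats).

Minimum assignment cost: 26

optimal assignment: row0→col0 (cost 2), row1→col1 (cost 8), row2→col3 (cost 8), row3→col2 (cost 8)
total = 2 + 8 + 8 + 8 = 26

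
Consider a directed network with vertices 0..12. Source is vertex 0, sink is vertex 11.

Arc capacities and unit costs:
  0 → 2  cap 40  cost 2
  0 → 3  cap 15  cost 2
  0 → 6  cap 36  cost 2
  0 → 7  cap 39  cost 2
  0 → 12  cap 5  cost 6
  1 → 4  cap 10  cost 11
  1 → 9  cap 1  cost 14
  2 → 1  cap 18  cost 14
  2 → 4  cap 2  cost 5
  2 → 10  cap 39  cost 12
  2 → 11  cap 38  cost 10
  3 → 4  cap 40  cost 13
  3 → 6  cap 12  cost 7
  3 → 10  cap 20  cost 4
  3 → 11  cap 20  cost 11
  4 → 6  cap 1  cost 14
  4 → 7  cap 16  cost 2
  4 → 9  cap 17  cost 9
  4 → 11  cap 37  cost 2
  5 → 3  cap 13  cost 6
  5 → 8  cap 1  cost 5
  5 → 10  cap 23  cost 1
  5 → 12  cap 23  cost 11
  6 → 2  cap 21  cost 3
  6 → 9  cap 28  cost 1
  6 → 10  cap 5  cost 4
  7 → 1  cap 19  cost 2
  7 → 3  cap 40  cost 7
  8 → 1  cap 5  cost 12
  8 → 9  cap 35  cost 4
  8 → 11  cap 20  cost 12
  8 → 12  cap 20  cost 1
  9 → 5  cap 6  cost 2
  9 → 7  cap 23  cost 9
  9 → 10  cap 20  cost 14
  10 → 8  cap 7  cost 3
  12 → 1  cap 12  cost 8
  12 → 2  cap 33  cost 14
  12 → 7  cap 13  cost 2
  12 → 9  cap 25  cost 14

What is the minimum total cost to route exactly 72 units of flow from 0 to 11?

shortest-cost path #1: 0→2→4→11 push 2 @ unit cost 9 (adds 18)
shortest-cost path #2: 0→2→11 push 38 @ unit cost 12 (adds 456)
shortest-cost path #3: 0→3→11 push 15 @ unit cost 13 (adds 195)
shortest-cost path #4: 0→7→1→4→11 push 10 @ unit cost 17 (adds 170)
shortest-cost path #5: 0→7→3→11 push 5 @ unit cost 20 (adds 100)
shortest-cost path #6: 0→6→10→8→11 push 2 @ unit cost 21 (adds 42)
total cost = 981

Minimum cost for 72 units: 981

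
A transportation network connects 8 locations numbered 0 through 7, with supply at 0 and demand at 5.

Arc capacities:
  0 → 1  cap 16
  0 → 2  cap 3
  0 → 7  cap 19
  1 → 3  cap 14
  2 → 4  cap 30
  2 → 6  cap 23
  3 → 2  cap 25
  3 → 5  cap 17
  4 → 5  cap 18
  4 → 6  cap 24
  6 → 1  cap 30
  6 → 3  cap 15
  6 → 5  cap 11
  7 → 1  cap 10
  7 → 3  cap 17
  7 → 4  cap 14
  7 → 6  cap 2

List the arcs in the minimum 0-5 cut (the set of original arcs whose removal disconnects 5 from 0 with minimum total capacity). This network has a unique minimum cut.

augment #1: 0→1→3→5 push 14
augment #2: 0→2→4→5 push 3
augment #3: 0→7→3→5 push 3
augment #4: 0→7→4→5 push 14
augment #5: 0→7→6→5 push 2
max flow = 36; residual-reachable set from 0 gives S-side
cut edges (S→T): {(0,2), (0,7), (1,3)} total cap 36

Min-cut arcs: {(0,2), (0,7), (1,3)} (total capacity 36)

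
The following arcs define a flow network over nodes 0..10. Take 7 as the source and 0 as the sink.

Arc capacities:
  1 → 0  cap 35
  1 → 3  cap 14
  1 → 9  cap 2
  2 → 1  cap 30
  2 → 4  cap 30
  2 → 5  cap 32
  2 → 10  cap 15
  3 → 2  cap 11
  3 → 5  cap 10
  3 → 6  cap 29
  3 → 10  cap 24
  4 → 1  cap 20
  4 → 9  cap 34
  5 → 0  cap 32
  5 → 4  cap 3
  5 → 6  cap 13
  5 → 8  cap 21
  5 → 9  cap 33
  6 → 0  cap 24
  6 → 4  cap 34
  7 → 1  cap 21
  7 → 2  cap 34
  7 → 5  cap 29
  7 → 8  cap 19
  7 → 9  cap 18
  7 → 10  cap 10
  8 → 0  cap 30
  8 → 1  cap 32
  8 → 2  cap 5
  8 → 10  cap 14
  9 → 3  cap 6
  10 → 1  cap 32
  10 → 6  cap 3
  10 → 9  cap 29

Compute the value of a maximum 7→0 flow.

augment #1: 7→1→0 bottleneck 21, total now 21
augment #2: 7→5→0 bottleneck 29, total now 50
augment #3: 7→8→0 bottleneck 19, total now 69
augment #4: 7→2→1→0 bottleneck 14, total now 83
augment #5: 7→2→5→0 bottleneck 3, total now 86
augment #6: 7→10→6→0 bottleneck 3, total now 89
augment #7: 7→2→5→6→0 bottleneck 13, total now 102
augment #8: 7→2→5→8→0 bottleneck 4, total now 106
augment #9: 7→9→3→6→0 bottleneck 6, total now 112
augment #10: 7→10→1→3→6→0 bottleneck 2, total now 114
augment #11: 7→10→1→2→5→8→0 bottleneck 5, total now 119

Maximum flow value: 119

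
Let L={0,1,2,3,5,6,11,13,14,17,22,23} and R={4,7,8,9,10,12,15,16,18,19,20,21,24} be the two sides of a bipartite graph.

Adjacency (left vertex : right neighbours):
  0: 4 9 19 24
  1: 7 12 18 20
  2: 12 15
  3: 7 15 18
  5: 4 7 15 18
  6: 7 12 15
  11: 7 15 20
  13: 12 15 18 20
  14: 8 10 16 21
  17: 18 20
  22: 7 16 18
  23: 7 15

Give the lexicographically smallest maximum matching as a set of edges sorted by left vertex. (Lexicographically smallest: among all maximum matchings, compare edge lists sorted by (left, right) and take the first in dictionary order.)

|M| = 9 (so the lex-smallest maximum matching has 9 edges)
process left vertices in ascending order; for each, take the smallest-labelled available neighbour that still permits 9 edges overall, or leave it unmatched if none does
lex-smallest matching: {0-9, 1-7, 2-12, 3-15, 5-4, 11-20, 13-18, 14-8, 22-16}

Lex-smallest maximum matching: {(0,9), (1,7), (2,12), (3,15), (5,4), (11,20), (13,18), (14,8), (22,16)}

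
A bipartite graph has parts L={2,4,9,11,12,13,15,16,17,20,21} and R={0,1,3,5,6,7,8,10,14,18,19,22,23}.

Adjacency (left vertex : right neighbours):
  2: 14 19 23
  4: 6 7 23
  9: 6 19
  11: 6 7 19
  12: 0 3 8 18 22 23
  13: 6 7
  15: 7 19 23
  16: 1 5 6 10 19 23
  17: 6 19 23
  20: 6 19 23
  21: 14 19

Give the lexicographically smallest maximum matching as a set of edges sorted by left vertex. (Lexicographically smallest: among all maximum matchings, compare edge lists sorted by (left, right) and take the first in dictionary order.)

|M| = 7 (so the lex-smallest maximum matching has 7 edges)
process left vertices in ascending order; for each, take the smallest-labelled available neighbour that still permits 7 edges overall, or leave it unmatched if none does
lex-smallest matching: {2-14, 4-6, 9-19, 11-7, 12-0, 15-23, 16-1}

Lex-smallest maximum matching: {(2,14), (4,6), (9,19), (11,7), (12,0), (15,23), (16,1)}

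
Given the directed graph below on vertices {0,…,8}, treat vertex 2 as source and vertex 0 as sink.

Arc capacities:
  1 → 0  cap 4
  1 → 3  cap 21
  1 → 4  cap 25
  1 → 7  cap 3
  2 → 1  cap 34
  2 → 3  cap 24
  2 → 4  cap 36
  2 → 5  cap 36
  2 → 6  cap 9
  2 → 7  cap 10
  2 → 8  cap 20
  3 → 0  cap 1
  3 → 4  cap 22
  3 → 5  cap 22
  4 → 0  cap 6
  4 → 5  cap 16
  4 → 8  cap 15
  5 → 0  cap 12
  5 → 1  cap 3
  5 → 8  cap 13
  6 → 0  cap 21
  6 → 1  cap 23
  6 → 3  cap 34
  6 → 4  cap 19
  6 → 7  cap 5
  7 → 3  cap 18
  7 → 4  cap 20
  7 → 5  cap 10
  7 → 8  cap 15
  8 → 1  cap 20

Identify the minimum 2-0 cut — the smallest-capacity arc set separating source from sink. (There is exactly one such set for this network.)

augment #1: 2→1→0 push 4
augment #2: 2→3→0 push 1
augment #3: 2→4→0 push 6
augment #4: 2→5→0 push 12
augment #5: 2→6→0 push 9
max flow = 32; residual-reachable set from 2 gives S-side
cut edges (S→T): {(1,0), (2,6), (3,0), (4,0), (5,0)} total cap 32

Min-cut arcs: {(1,0), (2,6), (3,0), (4,0), (5,0)} (total capacity 32)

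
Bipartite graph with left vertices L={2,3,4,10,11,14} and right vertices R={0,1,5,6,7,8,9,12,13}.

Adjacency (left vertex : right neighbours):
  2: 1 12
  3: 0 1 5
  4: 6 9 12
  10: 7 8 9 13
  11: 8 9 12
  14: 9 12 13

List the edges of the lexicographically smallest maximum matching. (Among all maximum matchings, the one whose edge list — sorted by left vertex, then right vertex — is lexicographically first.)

|M| = 6 (so the lex-smallest maximum matching has 6 edges)
process left vertices in ascending order; for each, take the smallest-labelled available neighbour that still permits 6 edges overall, or leave it unmatched if none does
lex-smallest matching: {2-1, 3-0, 4-6, 10-7, 11-8, 14-9}

Lex-smallest maximum matching: {(2,1), (3,0), (4,6), (10,7), (11,8), (14,9)}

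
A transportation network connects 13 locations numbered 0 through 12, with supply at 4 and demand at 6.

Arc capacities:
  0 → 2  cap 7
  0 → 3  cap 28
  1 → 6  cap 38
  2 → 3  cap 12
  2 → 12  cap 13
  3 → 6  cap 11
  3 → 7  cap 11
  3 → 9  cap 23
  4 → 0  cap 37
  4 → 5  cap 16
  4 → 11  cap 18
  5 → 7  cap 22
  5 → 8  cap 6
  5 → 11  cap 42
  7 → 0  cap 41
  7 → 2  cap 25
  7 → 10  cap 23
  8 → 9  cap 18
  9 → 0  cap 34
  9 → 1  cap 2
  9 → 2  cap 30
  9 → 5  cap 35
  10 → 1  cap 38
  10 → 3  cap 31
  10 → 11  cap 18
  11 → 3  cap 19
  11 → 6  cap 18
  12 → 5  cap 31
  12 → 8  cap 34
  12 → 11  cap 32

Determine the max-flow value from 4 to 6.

Maximum flow value: 54

augment #1: 4→11→6 bottleneck 18, total now 18
augment #2: 4→0→3→6 bottleneck 11, total now 29
augment #3: 4→0→3→9→1→6 bottleneck 2, total now 31
augment #4: 4→5→7→10→1→6 bottleneck 16, total now 47
augment #5: 4→0→3→7→10→1→6 bottleneck 7, total now 54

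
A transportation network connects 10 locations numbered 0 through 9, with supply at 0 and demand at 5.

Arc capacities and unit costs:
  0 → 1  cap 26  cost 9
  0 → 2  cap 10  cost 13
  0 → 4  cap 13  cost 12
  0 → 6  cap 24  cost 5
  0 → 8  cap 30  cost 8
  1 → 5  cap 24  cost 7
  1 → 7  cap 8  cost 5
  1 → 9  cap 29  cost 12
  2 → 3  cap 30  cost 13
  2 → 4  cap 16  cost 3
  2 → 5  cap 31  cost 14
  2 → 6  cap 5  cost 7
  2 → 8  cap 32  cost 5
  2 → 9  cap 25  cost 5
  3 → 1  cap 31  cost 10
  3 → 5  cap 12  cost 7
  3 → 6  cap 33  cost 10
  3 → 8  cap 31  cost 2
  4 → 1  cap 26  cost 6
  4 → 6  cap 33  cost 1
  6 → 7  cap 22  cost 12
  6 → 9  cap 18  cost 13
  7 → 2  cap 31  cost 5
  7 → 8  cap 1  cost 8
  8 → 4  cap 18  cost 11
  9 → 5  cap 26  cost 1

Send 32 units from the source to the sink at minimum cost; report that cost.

shortest-cost path #1: 0→1→5 push 24 @ unit cost 16 (adds 384)
shortest-cost path #2: 0→2→9→5 push 8 @ unit cost 19 (adds 152)
total cost = 536

Minimum cost for 32 units: 536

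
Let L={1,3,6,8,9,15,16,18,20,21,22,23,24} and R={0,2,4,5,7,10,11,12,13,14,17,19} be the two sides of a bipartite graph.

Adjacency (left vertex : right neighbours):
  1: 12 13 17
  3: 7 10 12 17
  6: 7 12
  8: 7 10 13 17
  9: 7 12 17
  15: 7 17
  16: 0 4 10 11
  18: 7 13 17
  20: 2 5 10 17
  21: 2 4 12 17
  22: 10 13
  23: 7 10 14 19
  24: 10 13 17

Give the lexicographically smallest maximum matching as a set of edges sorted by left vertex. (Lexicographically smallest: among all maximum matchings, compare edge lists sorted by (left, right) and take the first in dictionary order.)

|M| = 9 (so the lex-smallest maximum matching has 9 edges)
process left vertices in ascending order; for each, take the smallest-labelled available neighbour that still permits 9 edges overall, or leave it unmatched if none does
lex-smallest matching: {1-12, 3-7, 8-10, 9-17, 16-0, 18-13, 20-2, 21-4, 23-14}

Lex-smallest maximum matching: {(1,12), (3,7), (8,10), (9,17), (16,0), (18,13), (20,2), (21,4), (23,14)}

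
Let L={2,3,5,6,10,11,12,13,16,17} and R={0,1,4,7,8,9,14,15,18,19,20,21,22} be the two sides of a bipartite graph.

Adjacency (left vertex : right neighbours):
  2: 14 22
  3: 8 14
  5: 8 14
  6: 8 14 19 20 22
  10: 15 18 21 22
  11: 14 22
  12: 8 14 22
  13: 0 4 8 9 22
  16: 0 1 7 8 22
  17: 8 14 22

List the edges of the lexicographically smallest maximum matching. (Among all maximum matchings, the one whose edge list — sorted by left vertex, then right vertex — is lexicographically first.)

|M| = 7 (so the lex-smallest maximum matching has 7 edges)
process left vertices in ascending order; for each, take the smallest-labelled available neighbour that still permits 7 edges overall, or leave it unmatched if none does
lex-smallest matching: {2-14, 3-8, 6-19, 10-15, 11-22, 13-0, 16-1}

Lex-smallest maximum matching: {(2,14), (3,8), (6,19), (10,15), (11,22), (13,0), (16,1)}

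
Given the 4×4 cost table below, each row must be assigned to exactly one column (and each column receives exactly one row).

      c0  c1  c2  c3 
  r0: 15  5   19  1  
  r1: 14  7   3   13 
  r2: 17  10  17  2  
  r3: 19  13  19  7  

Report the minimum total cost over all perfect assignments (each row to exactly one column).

Minimum assignment cost: 29

optimal assignment: row0→col1 (cost 5), row1→col2 (cost 3), row2→col3 (cost 2), row3→col0 (cost 19)
total = 5 + 3 + 2 + 19 = 29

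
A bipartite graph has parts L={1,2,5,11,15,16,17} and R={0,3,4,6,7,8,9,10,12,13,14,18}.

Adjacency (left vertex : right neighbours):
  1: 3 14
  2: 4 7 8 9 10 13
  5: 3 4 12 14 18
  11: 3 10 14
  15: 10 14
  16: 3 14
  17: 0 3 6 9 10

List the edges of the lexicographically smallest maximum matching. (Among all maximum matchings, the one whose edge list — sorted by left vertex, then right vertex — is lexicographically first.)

|M| = 6 (so the lex-smallest maximum matching has 6 edges)
process left vertices in ascending order; for each, take the smallest-labelled available neighbour that still permits 6 edges overall, or leave it unmatched if none does
lex-smallest matching: {1-3, 2-4, 5-12, 11-10, 15-14, 17-0}

Lex-smallest maximum matching: {(1,3), (2,4), (5,12), (11,10), (15,14), (17,0)}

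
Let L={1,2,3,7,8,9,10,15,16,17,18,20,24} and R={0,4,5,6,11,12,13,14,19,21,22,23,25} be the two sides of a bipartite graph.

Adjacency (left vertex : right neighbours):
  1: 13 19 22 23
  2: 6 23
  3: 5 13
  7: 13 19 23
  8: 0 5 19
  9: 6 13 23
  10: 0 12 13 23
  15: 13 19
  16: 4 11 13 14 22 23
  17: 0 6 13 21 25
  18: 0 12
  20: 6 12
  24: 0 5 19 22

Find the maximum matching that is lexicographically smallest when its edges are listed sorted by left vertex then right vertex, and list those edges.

Lex-smallest maximum matching: {(1,13), (2,6), (3,5), (7,19), (8,0), (9,23), (10,12), (16,4), (17,21), (24,22)}

|M| = 10 (so the lex-smallest maximum matching has 10 edges)
process left vertices in ascending order; for each, take the smallest-labelled available neighbour that still permits 10 edges overall, or leave it unmatched if none does
lex-smallest matching: {1-13, 2-6, 3-5, 7-19, 8-0, 9-23, 10-12, 16-4, 17-21, 24-22}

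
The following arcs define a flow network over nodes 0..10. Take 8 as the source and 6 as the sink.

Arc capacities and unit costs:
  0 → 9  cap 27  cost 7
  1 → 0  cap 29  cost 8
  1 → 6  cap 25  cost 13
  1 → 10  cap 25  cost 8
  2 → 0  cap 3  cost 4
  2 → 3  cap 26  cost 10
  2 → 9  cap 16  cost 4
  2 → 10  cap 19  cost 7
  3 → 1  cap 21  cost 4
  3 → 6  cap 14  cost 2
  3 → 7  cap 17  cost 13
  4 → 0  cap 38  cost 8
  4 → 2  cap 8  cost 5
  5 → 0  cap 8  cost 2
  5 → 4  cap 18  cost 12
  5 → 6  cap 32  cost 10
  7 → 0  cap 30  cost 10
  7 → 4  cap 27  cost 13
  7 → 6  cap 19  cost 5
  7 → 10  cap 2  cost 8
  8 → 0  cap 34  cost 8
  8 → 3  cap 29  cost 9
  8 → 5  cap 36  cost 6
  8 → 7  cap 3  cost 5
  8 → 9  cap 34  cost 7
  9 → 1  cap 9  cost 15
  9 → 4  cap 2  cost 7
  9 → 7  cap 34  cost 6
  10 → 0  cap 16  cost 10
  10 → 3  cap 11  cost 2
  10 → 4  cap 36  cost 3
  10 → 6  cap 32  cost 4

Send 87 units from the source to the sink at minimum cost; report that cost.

Minimum cost for 87 units: 1571

shortest-cost path #1: 8→7→6 push 3 @ unit cost 10 (adds 30)
shortest-cost path #2: 8→3→6 push 14 @ unit cost 11 (adds 154)
shortest-cost path #3: 8→5→6 push 32 @ unit cost 16 (adds 512)
shortest-cost path #4: 8→9→7→6 push 16 @ unit cost 18 (adds 288)
shortest-cost path #5: 8→9→7→10→6 push 2 @ unit cost 25 (adds 50)
shortest-cost path #6: 8→3→1→10→6 push 15 @ unit cost 25 (adds 375)
shortest-cost path #7: 8→9→4→2→10→6 push 2 @ unit cost 30 (adds 60)
shortest-cost path #8: 8→9→1→10→6 push 3 @ unit cost 34 (adds 102)
total cost = 1571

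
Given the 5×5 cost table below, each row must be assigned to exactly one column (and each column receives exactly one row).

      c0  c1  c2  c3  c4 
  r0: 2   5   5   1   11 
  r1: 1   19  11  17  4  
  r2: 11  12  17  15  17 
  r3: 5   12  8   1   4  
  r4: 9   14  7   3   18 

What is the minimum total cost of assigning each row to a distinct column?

Minimum assignment cost: 25

one of 2 optimal assignments: row0→col2 (cost 5), row1→col0 (cost 1), row2→col1 (cost 12), row3→col4 (cost 4), row4→col3 (cost 3)
total = 5 + 1 + 12 + 4 + 3 = 25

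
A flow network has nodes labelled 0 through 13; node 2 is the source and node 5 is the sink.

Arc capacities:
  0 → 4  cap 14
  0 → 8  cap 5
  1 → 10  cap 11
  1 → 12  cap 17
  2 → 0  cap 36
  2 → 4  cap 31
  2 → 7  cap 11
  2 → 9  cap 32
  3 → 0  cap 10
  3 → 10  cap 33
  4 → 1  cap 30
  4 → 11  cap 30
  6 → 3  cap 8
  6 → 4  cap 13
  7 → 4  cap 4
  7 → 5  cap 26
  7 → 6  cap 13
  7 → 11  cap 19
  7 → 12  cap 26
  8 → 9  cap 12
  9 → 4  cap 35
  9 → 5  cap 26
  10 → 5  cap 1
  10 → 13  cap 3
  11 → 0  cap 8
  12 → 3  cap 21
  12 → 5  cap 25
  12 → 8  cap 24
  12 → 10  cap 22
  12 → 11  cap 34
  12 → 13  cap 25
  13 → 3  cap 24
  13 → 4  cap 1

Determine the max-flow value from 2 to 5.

Maximum flow value: 55

augment #1: 2→7→5 bottleneck 11, total now 11
augment #2: 2→9→5 bottleneck 26, total now 37
augment #3: 2→4→1→10→5 bottleneck 1, total now 38
augment #4: 2→4→1→12→5 bottleneck 17, total now 55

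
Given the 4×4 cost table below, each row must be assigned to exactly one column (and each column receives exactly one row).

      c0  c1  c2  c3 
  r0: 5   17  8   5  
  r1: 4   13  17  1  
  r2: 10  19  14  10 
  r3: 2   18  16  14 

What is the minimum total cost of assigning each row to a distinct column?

Minimum assignment cost: 30

optimal assignment: row0→col2 (cost 8), row1→col3 (cost 1), row2→col1 (cost 19), row3→col0 (cost 2)
total = 8 + 1 + 19 + 2 = 30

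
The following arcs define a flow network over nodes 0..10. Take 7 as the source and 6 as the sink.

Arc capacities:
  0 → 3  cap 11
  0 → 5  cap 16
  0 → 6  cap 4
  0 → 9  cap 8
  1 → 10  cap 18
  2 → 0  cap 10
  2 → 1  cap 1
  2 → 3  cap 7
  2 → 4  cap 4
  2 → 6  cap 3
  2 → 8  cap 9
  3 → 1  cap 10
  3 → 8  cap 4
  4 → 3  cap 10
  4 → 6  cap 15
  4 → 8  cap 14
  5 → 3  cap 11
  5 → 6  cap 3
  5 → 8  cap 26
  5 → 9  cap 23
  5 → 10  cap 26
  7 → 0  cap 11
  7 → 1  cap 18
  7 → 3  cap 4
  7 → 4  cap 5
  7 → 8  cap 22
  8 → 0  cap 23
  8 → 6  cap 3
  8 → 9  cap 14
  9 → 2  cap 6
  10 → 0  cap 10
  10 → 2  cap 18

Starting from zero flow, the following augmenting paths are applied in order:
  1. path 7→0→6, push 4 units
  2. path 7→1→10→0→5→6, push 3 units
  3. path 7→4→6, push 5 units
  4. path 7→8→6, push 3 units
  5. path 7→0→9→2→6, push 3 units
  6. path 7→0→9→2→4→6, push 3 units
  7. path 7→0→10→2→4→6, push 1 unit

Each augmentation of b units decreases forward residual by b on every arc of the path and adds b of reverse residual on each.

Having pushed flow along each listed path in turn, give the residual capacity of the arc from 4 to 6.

after path 1 (7→0→6, push 4): res(4,6)=15
after path 2 (7→1→10→0→5→6, push 3): res(4,6)=15
after path 3 (7→4→6, push 5): res(4,6)=10
after path 4 (7→8→6, push 3): res(4,6)=10
after path 5 (7→0→9→2→6, push 3): res(4,6)=10
after path 6 (7→0→9→2→4→6, push 3): res(4,6)=7
after path 7 (7→0→10→2→4→6, push 1): res(4,6)=6

Residual capacity of (4,6): 6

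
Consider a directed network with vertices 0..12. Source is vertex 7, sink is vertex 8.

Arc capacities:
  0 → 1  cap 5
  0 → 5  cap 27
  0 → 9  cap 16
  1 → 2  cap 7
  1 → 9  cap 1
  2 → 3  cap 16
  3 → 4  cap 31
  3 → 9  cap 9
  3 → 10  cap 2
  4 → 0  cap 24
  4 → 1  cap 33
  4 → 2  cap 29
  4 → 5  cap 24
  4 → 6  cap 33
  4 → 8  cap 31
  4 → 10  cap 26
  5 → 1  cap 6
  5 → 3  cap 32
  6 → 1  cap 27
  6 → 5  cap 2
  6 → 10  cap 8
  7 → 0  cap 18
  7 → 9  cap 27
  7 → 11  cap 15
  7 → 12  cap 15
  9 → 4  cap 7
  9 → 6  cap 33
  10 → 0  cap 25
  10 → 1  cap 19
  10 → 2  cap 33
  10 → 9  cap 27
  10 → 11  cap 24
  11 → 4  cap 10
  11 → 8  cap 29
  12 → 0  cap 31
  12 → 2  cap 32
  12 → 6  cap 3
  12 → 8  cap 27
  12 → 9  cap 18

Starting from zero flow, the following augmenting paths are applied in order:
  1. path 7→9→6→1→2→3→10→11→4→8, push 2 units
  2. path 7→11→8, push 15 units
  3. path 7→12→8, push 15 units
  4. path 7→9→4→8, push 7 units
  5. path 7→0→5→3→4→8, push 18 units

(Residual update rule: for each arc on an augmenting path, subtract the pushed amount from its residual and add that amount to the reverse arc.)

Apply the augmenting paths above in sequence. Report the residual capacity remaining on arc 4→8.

Residual capacity of (4,8): 4

after path 1 (7→9→6→1→2→3→10→11→4→8, push 2): res(4,8)=29
after path 2 (7→11→8, push 15): res(4,8)=29
after path 3 (7→12→8, push 15): res(4,8)=29
after path 4 (7→9→4→8, push 7): res(4,8)=22
after path 5 (7→0→5→3→4→8, push 18): res(4,8)=4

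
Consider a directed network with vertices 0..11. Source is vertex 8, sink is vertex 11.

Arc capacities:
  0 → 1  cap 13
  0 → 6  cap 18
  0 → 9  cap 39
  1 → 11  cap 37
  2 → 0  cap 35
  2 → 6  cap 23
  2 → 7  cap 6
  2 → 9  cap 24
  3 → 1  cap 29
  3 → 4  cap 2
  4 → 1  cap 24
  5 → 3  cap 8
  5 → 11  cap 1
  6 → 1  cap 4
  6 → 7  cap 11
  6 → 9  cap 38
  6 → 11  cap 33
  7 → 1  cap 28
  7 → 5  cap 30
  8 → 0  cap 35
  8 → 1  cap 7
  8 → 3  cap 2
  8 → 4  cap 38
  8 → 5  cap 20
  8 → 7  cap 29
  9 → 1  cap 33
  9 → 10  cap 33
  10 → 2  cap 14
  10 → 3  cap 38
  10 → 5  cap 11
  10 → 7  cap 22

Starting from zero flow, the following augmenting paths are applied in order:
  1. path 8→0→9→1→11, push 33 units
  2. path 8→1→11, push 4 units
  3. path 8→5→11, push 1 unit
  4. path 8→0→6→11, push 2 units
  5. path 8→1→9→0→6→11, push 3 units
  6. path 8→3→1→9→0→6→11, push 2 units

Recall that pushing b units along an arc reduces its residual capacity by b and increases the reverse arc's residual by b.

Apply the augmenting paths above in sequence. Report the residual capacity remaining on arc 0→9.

after path 1 (8→0→9→1→11, push 33): res(0,9)=6
after path 2 (8→1→11, push 4): res(0,9)=6
after path 3 (8→5→11, push 1): res(0,9)=6
after path 4 (8→0→6→11, push 2): res(0,9)=6
after path 5 (8→1→9→0→6→11, push 3): res(0,9)=9
after path 6 (8→3→1→9→0→6→11, push 2): res(0,9)=11

Residual capacity of (0,9): 11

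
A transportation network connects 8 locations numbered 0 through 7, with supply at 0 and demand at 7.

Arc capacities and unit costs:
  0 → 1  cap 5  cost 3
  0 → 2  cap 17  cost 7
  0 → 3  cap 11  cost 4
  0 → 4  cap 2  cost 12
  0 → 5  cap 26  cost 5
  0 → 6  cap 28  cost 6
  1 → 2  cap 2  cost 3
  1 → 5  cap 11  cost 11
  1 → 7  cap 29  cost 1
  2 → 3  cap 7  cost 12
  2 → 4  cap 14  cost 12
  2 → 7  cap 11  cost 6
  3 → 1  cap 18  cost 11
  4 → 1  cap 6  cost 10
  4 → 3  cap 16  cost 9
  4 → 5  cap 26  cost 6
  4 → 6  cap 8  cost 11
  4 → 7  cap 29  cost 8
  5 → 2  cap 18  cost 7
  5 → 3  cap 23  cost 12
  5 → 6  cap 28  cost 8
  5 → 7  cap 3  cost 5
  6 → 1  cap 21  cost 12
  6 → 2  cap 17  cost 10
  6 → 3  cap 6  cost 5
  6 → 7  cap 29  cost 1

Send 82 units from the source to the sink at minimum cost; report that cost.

Minimum cost for 82 units: 1183

shortest-cost path #1: 0→1→7 push 5 @ unit cost 4 (adds 20)
shortest-cost path #2: 0→6→7 push 28 @ unit cost 7 (adds 196)
shortest-cost path #3: 0→5→7 push 3 @ unit cost 10 (adds 30)
shortest-cost path #4: 0→2→7 push 11 @ unit cost 13 (adds 143)
shortest-cost path #5: 0→5→6→7 push 1 @ unit cost 14 (adds 14)
shortest-cost path #6: 0→3→1→7 push 11 @ unit cost 16 (adds 176)
shortest-cost path #7: 0→4→7 push 2 @ unit cost 20 (adds 40)
shortest-cost path #8: 0→5→6→1→7 push 13 @ unit cost 26 (adds 338)
shortest-cost path #9: 0→2→4→7 push 6 @ unit cost 27 (adds 162)
shortest-cost path #10: 0→5→2→4→7 push 2 @ unit cost 32 (adds 64)
total cost = 1183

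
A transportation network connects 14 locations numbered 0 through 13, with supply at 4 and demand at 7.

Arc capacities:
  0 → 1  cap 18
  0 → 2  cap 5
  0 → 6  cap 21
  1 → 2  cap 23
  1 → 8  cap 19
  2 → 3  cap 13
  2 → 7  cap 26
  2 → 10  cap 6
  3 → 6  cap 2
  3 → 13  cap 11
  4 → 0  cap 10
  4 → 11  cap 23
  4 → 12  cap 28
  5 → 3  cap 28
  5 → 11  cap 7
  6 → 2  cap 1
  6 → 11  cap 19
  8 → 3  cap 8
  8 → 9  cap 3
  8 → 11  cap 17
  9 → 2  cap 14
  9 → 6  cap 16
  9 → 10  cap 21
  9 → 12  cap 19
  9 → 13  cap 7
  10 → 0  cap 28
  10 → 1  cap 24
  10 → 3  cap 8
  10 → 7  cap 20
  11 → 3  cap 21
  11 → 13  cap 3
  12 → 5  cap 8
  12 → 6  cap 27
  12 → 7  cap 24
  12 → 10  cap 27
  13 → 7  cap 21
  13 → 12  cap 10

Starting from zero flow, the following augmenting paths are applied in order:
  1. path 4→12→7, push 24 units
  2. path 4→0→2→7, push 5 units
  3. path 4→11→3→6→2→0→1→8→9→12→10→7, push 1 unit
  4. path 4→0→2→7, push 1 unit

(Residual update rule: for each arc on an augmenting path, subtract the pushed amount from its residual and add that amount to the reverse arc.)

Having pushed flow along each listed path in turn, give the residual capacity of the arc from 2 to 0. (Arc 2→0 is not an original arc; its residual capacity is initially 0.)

Residual capacity of (2,0): 5

after path 1 (4→12→7, push 24): res(2,0)=0
after path 2 (4→0→2→7, push 5): res(2,0)=5
after path 3 (4→11→3→6→2→0→1→8→9→12→10→7, push 1): res(2,0)=4
after path 4 (4→0→2→7, push 1): res(2,0)=5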